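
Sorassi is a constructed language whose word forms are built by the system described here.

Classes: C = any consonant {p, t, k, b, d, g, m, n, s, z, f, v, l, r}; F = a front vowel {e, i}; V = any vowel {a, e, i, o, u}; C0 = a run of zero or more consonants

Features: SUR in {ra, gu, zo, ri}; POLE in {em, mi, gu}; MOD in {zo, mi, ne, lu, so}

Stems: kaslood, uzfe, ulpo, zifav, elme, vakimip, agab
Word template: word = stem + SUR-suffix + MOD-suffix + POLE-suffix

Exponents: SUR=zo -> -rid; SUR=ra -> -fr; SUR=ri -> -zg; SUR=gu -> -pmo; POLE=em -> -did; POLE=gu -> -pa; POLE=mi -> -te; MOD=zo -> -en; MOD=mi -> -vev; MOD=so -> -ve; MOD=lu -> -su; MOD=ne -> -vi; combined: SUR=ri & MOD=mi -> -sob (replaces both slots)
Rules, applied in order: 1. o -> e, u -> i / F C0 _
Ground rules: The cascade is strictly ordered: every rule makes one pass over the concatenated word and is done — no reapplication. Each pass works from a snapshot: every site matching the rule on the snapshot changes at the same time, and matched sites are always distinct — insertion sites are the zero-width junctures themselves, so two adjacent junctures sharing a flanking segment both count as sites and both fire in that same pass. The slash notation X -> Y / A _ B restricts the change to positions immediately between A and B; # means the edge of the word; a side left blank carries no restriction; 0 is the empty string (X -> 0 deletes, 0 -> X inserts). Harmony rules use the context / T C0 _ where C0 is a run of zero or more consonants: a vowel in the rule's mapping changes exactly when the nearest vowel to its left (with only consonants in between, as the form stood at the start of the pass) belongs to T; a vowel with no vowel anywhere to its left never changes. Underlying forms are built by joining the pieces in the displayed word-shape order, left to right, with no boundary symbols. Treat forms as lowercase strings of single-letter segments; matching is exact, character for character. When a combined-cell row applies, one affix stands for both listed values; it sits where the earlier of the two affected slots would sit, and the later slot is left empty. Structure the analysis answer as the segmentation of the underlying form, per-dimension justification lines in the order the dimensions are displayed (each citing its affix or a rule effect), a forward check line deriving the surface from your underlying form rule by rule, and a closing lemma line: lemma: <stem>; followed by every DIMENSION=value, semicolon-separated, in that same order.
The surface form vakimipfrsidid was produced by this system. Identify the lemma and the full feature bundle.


underlying: vakimip-fr-su-did
SUR=ra - signalled by the affix -fr
POLE=em - signalled by the affix -did
MOD=lu - signalled by the affix -su
check: vakimipfrsudid -> vakimipfrsidid
lemma: vakimip; SUR=ra; POLE=em; MOD=lu


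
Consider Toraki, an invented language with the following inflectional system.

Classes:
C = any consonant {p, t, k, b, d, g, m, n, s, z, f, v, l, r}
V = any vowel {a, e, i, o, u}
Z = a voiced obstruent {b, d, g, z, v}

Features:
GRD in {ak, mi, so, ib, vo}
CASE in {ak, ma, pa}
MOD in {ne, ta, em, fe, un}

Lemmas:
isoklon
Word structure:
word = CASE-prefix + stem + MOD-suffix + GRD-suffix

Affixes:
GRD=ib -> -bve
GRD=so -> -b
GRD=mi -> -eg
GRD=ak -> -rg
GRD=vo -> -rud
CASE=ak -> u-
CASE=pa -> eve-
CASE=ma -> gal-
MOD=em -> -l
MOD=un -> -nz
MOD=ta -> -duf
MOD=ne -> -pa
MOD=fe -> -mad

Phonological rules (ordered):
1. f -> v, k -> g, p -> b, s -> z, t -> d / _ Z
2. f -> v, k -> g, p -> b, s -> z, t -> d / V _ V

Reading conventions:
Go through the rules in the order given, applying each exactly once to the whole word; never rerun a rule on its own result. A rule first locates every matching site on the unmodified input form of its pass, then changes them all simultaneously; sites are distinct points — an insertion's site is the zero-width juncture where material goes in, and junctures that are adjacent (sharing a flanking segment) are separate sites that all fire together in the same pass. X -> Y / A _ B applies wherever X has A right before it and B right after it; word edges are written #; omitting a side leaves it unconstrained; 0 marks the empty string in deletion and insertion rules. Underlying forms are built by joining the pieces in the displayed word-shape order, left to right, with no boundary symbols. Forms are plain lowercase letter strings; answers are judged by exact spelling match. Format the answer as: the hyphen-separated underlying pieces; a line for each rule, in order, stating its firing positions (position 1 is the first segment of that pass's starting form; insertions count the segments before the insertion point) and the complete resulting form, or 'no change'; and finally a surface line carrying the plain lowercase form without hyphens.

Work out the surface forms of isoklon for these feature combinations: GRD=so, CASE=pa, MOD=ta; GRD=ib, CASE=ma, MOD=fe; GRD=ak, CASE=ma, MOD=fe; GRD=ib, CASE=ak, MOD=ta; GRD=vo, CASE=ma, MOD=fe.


cell GRD=so, CASE=pa, MOD=ta:
underlying: eve-isoklon-duf-b
1. f -> v, k -> g, p -> b, s -> z, t -> d / _ Z: fires at position(s) 13: eveisoklonduvb
2. f -> v, k -> g, p -> b, s -> z, t -> d / V _ V: fires at position(s) 5: eveizoklonduvb
surface: eveizoklonduvb

cell GRD=ib, CASE=ma, MOD=fe:
underlying: gal-isoklon-mad-bve
1. f -> v, k -> g, p -> b, s -> z, t -> d / _ Z: no change
2. f -> v, k -> g, p -> b, s -> z, t -> d / V _ V: fires at position(s) 5: galizoklonmadbve
surface: galizoklonmadbve

cell GRD=ak, CASE=ma, MOD=fe:
underlying: gal-isoklon-mad-rg
1. f -> v, k -> g, p -> b, s -> z, t -> d / _ Z: no change
2. f -> v, k -> g, p -> b, s -> z, t -> d / V _ V: fires at position(s) 5: galizoklonmadrg
surface: galizoklonmadrg

cell GRD=ib, CASE=ak, MOD=ta:
underlying: u-isoklon-duf-bve
1. f -> v, k -> g, p -> b, s -> z, t -> d / _ Z: fires at position(s) 11: uisoklonduvbve
2. f -> v, k -> g, p -> b, s -> z, t -> d / V _ V: fires at position(s) 3: uizoklonduvbve
surface: uizoklonduvbve

cell GRD=vo, CASE=ma, MOD=fe:
underlying: gal-isoklon-mad-rud
1. f -> v, k -> g, p -> b, s -> z, t -> d / _ Z: no change
2. f -> v, k -> g, p -> b, s -> z, t -> d / V _ V: fires at position(s) 5: galizoklonmadrud
surface: galizoklonmadrud


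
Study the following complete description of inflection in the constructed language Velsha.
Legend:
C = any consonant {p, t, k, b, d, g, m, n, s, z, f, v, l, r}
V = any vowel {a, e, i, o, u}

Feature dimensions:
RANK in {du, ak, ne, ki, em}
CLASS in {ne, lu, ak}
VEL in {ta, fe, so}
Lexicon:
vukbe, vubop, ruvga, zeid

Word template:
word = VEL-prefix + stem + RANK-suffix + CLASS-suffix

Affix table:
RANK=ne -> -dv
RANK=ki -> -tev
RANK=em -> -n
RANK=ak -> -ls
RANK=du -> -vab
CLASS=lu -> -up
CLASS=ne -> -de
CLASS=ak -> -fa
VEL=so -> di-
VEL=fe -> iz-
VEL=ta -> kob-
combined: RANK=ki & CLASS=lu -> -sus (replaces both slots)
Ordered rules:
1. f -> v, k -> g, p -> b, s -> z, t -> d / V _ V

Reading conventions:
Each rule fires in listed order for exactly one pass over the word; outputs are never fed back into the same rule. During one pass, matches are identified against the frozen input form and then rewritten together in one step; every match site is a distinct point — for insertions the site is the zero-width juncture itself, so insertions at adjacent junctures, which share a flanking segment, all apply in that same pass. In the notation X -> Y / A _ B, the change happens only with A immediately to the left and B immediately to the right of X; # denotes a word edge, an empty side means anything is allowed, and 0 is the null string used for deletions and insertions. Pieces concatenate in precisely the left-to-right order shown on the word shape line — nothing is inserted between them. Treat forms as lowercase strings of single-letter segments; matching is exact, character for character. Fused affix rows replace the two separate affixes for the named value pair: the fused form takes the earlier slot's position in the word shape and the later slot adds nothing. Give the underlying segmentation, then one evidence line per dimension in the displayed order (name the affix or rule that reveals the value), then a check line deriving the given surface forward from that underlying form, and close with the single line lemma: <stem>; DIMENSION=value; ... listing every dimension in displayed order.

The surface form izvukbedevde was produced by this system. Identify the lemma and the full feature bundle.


underlying: iz-vukbe-tev-de
RANK=ki - signalled by the affix -tev
CLASS=ne - signalled by the affix -de
VEL=fe - signalled by the affix iz-
check: izvukbetevde -> izvukbedevde
lemma: vukbe; RANK=ki; CLASS=ne; VEL=fe


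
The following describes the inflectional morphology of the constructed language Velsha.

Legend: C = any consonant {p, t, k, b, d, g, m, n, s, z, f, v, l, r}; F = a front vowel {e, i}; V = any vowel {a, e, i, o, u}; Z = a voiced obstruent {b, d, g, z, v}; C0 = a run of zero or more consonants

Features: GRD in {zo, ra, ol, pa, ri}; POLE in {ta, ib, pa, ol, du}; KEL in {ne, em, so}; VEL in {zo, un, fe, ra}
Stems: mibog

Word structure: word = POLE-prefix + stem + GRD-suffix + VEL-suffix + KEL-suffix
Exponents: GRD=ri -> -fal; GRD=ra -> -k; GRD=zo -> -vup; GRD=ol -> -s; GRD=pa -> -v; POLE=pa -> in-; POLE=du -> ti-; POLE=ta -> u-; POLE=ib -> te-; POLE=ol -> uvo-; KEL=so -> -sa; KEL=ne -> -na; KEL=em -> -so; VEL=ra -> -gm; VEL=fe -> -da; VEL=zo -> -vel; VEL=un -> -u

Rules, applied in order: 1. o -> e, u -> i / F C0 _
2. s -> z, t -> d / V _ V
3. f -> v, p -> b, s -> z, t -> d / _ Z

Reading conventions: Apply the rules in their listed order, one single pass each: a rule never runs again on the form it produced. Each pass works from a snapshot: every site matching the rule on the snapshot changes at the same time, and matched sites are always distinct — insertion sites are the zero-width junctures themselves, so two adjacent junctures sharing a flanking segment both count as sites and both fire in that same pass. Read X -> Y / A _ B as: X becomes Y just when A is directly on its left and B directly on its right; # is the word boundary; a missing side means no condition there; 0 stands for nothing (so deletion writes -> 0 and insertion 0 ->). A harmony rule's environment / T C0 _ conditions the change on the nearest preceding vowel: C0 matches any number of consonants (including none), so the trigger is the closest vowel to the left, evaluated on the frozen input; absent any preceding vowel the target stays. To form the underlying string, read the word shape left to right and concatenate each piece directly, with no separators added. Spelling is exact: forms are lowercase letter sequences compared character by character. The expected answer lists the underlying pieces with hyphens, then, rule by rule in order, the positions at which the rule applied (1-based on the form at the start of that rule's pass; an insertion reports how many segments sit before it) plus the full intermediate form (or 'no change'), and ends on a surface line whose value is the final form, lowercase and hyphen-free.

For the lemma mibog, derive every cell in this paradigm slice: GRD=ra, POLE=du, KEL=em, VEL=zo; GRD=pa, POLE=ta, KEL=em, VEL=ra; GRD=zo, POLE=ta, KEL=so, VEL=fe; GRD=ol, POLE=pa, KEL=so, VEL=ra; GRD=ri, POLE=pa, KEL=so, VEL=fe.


cell GRD=ra, POLE=du, KEL=em, VEL=zo:
underlying: ti-mibog-k-vel-so
1. o -> e, u -> i / F C0 _: fires at position(s) 6, 13: timibegkvelse
2. s -> z, t -> d / V _ V: no change
3. f -> v, p -> b, s -> z, t -> d / _ Z: no change
surface: timibegkvelse

cell GRD=pa, POLE=ta, KEL=em, VEL=ra:
underlying: u-mibog-v-gm-so
1. o -> e, u -> i / F C0 _: fires at position(s) 5: umibegvgmso
2. s -> z, t -> d / V _ V: no change
3. f -> v, p -> b, s -> z, t -> d / _ Z: no change
surface: umibegvgmso

cell GRD=zo, POLE=ta, KEL=so, VEL=fe:
underlying: u-mibog-vup-da-sa
1. o -> e, u -> i / F C0 _: fires at position(s) 5: umibegvupdasa
2. s -> z, t -> d / V _ V: fires at position(s) 12: umibegvupdaza
3. f -> v, p -> b, s -> z, t -> d / _ Z: fires at position(s) 9: umibegvubdaza
surface: umibegvubdaza

cell GRD=ol, POLE=pa, KEL=so, VEL=ra:
underlying: in-mibog-s-gm-sa
1. o -> e, u -> i / F C0 _: fires at position(s) 6: inmibegsgmsa
2. s -> z, t -> d / V _ V: no change
3. f -> v, p -> b, s -> z, t -> d / _ Z: fires at position(s) 8: inmibegzgmsa
surface: inmibegzgmsa

cell GRD=ri, POLE=pa, KEL=so, VEL=fe:
underlying: in-mibog-fal-da-sa
1. o -> e, u -> i / F C0 _: fires at position(s) 6: inmibegfaldasa
2. s -> z, t -> d / V _ V: fires at position(s) 13: inmibegfaldaza
3. f -> v, p -> b, s -> z, t -> d / _ Z: no change
surface: inmibegfaldaza


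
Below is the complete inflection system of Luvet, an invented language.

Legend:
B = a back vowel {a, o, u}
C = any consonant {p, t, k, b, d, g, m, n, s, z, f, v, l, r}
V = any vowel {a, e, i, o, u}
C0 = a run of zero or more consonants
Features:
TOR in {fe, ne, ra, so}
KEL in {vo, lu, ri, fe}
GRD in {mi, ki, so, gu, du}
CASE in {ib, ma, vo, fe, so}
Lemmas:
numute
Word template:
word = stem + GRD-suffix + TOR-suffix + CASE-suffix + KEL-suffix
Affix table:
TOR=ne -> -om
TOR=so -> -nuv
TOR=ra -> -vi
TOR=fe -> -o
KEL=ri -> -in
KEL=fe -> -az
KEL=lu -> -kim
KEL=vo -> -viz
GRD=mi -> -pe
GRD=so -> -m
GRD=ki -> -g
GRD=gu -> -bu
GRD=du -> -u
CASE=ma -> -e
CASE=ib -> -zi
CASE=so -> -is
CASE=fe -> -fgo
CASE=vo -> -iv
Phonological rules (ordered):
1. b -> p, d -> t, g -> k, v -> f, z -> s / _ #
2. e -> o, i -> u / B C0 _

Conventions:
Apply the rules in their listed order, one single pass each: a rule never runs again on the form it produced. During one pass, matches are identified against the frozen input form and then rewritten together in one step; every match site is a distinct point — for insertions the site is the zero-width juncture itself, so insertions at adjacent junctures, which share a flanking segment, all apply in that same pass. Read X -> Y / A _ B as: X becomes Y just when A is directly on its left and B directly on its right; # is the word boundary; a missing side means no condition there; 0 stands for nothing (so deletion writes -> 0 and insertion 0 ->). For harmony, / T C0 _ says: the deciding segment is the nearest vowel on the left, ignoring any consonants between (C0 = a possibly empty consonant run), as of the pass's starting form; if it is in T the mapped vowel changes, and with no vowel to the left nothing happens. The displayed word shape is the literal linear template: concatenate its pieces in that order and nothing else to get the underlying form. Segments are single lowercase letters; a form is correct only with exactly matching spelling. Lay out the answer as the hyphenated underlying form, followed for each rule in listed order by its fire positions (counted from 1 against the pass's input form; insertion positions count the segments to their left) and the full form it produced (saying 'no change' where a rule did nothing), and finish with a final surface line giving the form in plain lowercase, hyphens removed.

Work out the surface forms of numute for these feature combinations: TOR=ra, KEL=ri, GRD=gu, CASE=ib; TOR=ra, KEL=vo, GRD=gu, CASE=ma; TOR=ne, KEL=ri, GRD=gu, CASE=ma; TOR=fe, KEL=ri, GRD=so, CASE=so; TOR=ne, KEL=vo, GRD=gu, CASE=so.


cell TOR=ra, KEL=ri, GRD=gu, CASE=ib:
underlying: numute-bu-vi-zi-in
1. b -> p, d -> t, g -> k, v -> f, z -> s / _ #: no change
2. e -> o, i -> u / B C0 _: fires at position(s) 6, 10: numutobuvuziin
surface: numutobuvuziin

cell TOR=ra, KEL=vo, GRD=gu, CASE=ma:
underlying: numute-bu-vi-e-viz
1. b -> p, d -> t, g -> k, v -> f, z -> s / _ #: fires at position(s) 14: numutebuvievis
2. e -> o, i -> u / B C0 _: fires at position(s) 6, 10: numutobuvuevis
surface: numutobuvuevis

cell TOR=ne, KEL=ri, GRD=gu, CASE=ma:
underlying: numute-bu-om-e-in
1. b -> p, d -> t, g -> k, v -> f, z -> s / _ #: no change
2. e -> o, i -> u / B C0 _: fires at position(s) 6, 11: numutobuomoin
surface: numutobuomoin

cell TOR=fe, KEL=ri, GRD=so, CASE=so:
underlying: numute-m-o-is-in
1. b -> p, d -> t, g -> k, v -> f, z -> s / _ #: no change
2. e -> o, i -> u / B C0 _: fires at position(s) 6, 9: numutomousin
surface: numutomousin

cell TOR=ne, KEL=vo, GRD=gu, CASE=so:
underlying: numute-bu-om-is-viz
1. b -> p, d -> t, g -> k, v -> f, z -> s / _ #: fires at position(s) 15: numutebuomisvis
2. e -> o, i -> u / B C0 _: fires at position(s) 6, 11: numutobuomusvis
surface: numutobuomusvis


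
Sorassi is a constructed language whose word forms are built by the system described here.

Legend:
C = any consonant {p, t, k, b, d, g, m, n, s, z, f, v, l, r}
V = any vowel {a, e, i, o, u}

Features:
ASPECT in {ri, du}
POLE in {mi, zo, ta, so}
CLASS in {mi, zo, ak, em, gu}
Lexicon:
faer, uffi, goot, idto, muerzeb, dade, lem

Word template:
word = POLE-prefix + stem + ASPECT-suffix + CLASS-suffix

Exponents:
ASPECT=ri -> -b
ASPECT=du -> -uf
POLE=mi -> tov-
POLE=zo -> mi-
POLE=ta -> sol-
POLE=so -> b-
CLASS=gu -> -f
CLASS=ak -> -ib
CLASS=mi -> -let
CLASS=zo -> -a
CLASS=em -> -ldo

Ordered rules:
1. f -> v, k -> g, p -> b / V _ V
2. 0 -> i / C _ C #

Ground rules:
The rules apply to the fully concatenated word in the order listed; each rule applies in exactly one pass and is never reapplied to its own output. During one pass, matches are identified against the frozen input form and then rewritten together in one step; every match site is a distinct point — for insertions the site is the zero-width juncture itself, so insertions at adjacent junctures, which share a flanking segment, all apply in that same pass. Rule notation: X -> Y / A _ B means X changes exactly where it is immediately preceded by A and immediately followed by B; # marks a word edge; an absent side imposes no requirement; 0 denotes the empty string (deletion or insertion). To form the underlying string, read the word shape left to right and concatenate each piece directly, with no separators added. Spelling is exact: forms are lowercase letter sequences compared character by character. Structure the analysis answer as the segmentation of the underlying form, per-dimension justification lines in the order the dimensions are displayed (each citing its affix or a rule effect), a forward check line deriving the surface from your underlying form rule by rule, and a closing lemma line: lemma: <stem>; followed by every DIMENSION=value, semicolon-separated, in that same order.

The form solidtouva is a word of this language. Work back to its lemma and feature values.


underlying: sol-idto-uf-a
ASPECT=du - signalled by the affix -uf
POLE=ta - signalled by the affix sol-
CLASS=zo - signalled by the affix -a
check: solidtoufa -> solidtouva -> solidtouva
lemma: idto; ASPECT=du; POLE=ta; CLASS=zo


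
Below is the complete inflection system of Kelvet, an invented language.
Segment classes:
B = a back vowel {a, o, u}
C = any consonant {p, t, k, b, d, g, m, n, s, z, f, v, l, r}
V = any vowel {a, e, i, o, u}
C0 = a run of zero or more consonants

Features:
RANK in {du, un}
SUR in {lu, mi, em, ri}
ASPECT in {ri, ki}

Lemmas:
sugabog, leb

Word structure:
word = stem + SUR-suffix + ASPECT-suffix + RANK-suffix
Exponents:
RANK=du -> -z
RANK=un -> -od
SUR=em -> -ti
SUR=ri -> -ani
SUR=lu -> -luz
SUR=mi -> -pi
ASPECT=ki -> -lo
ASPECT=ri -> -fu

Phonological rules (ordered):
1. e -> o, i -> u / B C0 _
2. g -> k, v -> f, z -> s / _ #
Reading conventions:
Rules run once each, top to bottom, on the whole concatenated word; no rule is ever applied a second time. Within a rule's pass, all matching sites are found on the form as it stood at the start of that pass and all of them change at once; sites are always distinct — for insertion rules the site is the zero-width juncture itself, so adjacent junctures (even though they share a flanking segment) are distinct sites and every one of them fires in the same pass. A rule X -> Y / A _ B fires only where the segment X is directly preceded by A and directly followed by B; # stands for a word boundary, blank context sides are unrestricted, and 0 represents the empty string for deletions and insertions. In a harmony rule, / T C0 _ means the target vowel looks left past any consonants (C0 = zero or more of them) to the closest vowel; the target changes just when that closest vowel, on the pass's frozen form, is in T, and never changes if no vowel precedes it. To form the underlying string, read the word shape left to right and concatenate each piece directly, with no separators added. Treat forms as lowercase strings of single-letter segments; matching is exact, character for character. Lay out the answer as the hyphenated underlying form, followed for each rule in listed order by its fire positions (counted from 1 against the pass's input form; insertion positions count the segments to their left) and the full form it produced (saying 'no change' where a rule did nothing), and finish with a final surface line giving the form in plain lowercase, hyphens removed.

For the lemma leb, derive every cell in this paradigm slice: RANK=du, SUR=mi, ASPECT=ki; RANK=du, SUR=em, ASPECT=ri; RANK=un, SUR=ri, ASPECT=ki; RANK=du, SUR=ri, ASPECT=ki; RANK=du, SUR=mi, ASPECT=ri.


cell RANK=du, SUR=mi, ASPECT=ki:
underlying: leb-pi-lo-z
1. e -> o, i -> u / B C0 _: no change
2. g -> k, v -> f, z -> s / _ #: fires at position(s) 8: lebpilos
surface: lebpilos

cell RANK=du, SUR=em, ASPECT=ri:
underlying: leb-ti-fu-z
1. e -> o, i -> u / B C0 _: no change
2. g -> k, v -> f, z -> s / _ #: fires at position(s) 8: lebtifus
surface: lebtifus

cell RANK=un, SUR=ri, ASPECT=ki:
underlying: leb-ani-lo-od
1. e -> o, i -> u / B C0 _: fires at position(s) 6: lebanulood
2. g -> k, v -> f, z -> s / _ #: no change
surface: lebanulood

cell RANK=du, SUR=ri, ASPECT=ki:
underlying: leb-ani-lo-z
1. e -> o, i -> u / B C0 _: fires at position(s) 6: lebanuloz
2. g -> k, v -> f, z -> s / _ #: fires at position(s) 9: lebanulos
surface: lebanulos

cell RANK=du, SUR=mi, ASPECT=ri:
underlying: leb-pi-fu-z
1. e -> o, i -> u / B C0 _: no change
2. g -> k, v -> f, z -> s / _ #: fires at position(s) 8: lebpifus
surface: lebpifus


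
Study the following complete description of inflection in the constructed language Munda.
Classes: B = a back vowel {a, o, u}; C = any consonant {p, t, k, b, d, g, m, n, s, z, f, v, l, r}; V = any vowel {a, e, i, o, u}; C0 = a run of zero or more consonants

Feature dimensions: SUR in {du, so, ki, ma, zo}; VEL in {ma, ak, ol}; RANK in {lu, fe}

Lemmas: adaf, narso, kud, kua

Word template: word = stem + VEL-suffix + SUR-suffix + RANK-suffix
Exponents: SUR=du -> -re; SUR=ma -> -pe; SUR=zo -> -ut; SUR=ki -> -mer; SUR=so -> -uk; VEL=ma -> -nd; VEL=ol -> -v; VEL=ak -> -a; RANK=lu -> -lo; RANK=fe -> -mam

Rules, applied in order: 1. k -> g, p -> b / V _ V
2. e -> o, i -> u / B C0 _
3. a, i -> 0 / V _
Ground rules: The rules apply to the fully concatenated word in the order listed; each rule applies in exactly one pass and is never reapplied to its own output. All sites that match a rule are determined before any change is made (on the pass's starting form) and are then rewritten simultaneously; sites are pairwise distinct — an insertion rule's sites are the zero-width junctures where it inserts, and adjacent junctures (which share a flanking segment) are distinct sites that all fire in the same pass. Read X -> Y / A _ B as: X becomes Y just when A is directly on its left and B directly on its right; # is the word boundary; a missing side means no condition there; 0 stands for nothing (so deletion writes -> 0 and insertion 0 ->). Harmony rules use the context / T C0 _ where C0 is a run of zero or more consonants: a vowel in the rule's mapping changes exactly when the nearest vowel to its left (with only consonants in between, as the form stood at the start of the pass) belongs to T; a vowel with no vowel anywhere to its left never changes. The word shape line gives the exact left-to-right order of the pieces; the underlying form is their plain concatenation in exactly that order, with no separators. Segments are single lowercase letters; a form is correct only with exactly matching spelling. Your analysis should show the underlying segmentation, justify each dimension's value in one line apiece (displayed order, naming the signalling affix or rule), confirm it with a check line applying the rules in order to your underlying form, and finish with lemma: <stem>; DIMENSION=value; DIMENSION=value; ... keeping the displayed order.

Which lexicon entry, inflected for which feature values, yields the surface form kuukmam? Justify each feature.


underlying: kua-a-uk-mam
SUR=so - signalled by the affix -uk
VEL=ak - signalled by the affix -a
RANK=fe - signalled by the affix -mam
check: kuaaukmam -> kuaaukmam -> kuaaukmam -> kuukmam
lemma: kua; SUR=so; VEL=ak; RANK=fe


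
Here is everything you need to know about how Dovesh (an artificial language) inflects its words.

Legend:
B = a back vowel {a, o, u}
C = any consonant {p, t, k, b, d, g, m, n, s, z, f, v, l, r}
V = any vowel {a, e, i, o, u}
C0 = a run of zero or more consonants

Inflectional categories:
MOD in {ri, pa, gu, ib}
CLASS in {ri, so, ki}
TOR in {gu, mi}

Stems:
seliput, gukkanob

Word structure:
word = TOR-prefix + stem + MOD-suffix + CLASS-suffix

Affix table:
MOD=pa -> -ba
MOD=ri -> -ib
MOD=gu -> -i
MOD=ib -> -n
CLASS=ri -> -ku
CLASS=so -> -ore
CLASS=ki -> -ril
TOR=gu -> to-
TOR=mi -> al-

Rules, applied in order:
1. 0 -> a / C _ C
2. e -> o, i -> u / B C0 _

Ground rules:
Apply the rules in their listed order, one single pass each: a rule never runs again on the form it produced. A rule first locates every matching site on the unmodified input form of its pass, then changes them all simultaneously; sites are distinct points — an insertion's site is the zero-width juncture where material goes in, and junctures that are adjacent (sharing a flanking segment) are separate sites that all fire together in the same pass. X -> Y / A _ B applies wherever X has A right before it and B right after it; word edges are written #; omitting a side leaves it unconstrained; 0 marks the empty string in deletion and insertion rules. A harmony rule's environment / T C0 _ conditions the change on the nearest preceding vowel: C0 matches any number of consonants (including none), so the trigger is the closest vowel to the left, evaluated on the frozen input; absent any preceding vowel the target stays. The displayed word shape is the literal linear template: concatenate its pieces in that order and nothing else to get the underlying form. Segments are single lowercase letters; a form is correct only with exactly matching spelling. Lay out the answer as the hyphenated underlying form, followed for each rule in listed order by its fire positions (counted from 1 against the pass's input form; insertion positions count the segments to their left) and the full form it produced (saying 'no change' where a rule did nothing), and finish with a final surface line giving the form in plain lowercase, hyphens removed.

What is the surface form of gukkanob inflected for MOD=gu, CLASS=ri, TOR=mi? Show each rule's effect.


underlying: al-gukkanob-i-ku
1. 0 -> a / C _ C: inserts after position(s) 2, 5: alagukakanobiku
2. e -> o, i -> u / B C0 _: fires at position(s) 13: alagukakanobuku
surface: alagukakanobuku


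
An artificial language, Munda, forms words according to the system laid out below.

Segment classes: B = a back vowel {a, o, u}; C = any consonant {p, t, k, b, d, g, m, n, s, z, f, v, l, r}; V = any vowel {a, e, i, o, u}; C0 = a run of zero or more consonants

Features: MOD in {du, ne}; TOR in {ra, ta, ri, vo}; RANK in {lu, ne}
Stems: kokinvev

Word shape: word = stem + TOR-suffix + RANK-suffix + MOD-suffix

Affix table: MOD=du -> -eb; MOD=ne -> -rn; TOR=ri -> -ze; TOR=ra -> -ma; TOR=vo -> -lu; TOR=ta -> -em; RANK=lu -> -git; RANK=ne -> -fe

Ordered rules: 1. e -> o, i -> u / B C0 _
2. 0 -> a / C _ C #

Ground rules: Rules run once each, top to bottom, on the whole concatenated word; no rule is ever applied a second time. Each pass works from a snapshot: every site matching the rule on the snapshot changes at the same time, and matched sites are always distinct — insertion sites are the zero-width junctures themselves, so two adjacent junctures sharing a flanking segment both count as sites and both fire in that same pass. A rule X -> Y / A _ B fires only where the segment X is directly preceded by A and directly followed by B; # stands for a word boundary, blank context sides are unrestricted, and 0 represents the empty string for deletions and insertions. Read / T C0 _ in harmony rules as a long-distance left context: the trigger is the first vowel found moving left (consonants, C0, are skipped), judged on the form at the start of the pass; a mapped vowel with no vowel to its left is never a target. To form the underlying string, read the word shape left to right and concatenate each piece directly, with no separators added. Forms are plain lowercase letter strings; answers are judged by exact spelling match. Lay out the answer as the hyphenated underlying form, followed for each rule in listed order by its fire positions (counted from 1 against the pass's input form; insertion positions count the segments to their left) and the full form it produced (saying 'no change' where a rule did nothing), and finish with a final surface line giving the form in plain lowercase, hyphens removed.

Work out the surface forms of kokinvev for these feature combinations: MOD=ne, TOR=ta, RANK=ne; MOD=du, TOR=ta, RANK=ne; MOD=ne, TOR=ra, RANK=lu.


cell MOD=ne, TOR=ta, RANK=ne:
underlying: kokinvev-em-fe-rn
1. e -> o, i -> u / B C0 _: fires at position(s) 4: kokunvevemfern
2. 0 -> a / C _ C #: inserts after position(s) 13: kokunvevemferan
surface: kokunvevemferan

cell MOD=du, TOR=ta, RANK=ne:
underlying: kokinvev-em-fe-eb
1. e -> o, i -> u / B C0 _: fires at position(s) 4: kokunvevemfeeb
2. 0 -> a / C _ C #: no change
surface: kokunvevemfeeb

cell MOD=ne, TOR=ra, RANK=lu:
underlying: kokinvev-ma-git-rn
1. e -> o, i -> u / B C0 _: fires at position(s) 4, 12: kokunvevmagutrn
2. 0 -> a / C _ C #: inserts after position(s) 14: kokunvevmagutran
surface: kokunvevmagutran


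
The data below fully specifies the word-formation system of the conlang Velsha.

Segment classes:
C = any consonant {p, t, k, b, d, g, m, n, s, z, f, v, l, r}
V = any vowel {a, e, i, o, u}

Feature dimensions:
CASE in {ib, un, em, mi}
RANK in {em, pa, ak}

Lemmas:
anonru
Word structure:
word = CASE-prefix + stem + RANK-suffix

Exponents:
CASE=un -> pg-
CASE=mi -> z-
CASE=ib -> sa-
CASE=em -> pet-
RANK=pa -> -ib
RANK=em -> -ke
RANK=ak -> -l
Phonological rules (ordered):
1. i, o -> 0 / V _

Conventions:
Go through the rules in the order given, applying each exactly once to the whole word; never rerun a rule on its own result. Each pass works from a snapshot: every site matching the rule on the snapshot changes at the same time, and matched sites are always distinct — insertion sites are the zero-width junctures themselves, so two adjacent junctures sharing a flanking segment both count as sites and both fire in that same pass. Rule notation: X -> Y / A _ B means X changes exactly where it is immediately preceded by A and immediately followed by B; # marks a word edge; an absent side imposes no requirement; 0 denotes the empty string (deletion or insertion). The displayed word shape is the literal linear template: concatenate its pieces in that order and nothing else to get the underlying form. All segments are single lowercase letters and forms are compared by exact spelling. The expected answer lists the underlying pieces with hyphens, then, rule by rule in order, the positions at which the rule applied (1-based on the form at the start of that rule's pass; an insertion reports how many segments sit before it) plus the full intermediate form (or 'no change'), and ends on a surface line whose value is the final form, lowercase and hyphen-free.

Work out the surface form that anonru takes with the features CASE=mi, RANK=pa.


underlying: z-anonru-ib
1. i, o -> 0 / V _: fires at position(s) 8: zanonrub
surface: zanonrub


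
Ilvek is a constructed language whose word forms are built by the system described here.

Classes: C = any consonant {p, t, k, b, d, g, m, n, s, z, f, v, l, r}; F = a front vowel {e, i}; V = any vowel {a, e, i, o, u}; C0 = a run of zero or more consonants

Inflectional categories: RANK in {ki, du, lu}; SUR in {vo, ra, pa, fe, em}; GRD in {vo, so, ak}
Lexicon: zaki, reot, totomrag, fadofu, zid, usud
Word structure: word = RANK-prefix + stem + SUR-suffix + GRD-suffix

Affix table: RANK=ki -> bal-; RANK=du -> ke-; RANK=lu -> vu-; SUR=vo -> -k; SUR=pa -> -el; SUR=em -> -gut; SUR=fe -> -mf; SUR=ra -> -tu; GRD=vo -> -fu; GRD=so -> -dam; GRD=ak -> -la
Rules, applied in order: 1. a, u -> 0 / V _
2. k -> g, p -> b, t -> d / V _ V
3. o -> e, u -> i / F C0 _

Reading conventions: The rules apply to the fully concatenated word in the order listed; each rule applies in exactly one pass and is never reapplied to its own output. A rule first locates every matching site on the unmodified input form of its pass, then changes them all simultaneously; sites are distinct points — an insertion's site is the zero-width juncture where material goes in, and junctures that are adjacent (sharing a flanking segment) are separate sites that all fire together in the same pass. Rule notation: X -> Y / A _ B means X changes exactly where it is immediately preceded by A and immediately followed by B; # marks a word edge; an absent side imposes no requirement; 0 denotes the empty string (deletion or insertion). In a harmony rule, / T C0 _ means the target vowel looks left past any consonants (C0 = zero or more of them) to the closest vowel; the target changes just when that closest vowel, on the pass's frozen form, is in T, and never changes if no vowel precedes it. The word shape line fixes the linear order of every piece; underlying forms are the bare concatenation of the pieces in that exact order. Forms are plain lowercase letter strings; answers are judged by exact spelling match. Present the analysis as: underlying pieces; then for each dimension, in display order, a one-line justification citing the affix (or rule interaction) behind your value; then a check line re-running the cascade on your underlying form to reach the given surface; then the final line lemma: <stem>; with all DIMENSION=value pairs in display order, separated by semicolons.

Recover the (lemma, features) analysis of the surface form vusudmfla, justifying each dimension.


underlying: vu-usud-mf-la
RANK=lu - signalled by the affix vu-
SUR=fe - signalled by the affix -mf
GRD=ak - signalled by the affix -la
check: vuusudmfla -> vusudmfla -> vusudmfla -> vusudmfla
lemma: usud; RANK=lu; SUR=fe; GRD=ak


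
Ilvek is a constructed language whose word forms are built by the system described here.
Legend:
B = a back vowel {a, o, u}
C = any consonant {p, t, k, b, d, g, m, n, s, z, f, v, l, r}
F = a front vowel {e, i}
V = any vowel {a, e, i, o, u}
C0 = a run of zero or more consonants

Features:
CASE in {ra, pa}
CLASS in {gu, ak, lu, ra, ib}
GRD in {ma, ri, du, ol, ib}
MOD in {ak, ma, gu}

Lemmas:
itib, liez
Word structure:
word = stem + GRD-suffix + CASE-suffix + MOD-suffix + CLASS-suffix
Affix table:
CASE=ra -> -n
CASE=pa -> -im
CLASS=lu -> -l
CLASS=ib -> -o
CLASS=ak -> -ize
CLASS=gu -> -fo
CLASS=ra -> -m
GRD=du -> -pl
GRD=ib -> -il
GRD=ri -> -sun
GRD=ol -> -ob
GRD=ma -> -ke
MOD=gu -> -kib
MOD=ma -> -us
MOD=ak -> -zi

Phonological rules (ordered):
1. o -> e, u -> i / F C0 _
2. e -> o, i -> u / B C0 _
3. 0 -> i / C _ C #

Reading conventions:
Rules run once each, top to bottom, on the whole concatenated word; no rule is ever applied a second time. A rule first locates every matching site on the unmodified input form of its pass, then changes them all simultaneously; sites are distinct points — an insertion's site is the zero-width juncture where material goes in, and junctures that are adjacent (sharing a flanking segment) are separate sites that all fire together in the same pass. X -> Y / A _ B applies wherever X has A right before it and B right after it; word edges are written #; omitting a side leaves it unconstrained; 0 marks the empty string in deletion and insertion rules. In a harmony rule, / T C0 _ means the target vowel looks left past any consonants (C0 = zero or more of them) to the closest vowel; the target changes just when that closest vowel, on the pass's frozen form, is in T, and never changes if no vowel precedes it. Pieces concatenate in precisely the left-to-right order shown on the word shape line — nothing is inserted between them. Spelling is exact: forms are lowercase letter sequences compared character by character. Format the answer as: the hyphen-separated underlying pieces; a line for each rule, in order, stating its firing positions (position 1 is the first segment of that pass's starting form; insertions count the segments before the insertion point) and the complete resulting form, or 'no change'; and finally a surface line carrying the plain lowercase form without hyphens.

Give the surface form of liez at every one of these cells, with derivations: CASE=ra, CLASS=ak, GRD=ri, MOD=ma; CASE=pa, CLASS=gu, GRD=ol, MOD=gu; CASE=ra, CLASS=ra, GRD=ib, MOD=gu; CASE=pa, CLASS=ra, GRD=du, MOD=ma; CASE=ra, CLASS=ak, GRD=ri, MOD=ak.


cell CASE=ra, CLASS=ak, GRD=ri, MOD=ma:
underlying: liez-sun-n-us-ize
1. o -> e, u -> i / F C0 _: fires at position(s) 6: liezsinnusize
2. e -> o, i -> u / B C0 _: fires at position(s) 11: liezsinnusuze
3. 0 -> i / C _ C #: no change
surface: liezsinnusuze

cell CASE=pa, CLASS=gu, GRD=ol, MOD=gu:
underlying: liez-ob-im-kib-fo
1. o -> e, u -> i / F C0 _: fires at position(s) 5, 13: liezebimkibfe
2. e -> o, i -> u / B C0 _: no change
3. 0 -> i / C _ C #: no change
surface: liezebimkibfe

cell CASE=ra, CLASS=ra, GRD=ib, MOD=gu:
underlying: liez-il-n-kib-m
1. o -> e, u -> i / F C0 _: no change
2. e -> o, i -> u / B C0 _: no change
3. 0 -> i / C _ C #: inserts after position(s) 10: liezilnkibim
surface: liezilnkibim

cell CASE=pa, CLASS=ra, GRD=du, MOD=ma:
underlying: liez-pl-im-us-m
1. o -> e, u -> i / F C0 _: fires at position(s) 9: liezplimism
2. e -> o, i -> u / B C0 _: no change
3. 0 -> i / C _ C #: inserts after position(s) 10: liezplimisim
surface: liezplimisim

cell CASE=ra, CLASS=ak, GRD=ri, MOD=ak:
underlying: liez-sun-n-zi-ize
1. o -> e, u -> i / F C0 _: fires at position(s) 6: liezsinnziize
2. e -> o, i -> u / B C0 _: no change
3. 0 -> i / C _ C #: no change
surface: liezsinnziize


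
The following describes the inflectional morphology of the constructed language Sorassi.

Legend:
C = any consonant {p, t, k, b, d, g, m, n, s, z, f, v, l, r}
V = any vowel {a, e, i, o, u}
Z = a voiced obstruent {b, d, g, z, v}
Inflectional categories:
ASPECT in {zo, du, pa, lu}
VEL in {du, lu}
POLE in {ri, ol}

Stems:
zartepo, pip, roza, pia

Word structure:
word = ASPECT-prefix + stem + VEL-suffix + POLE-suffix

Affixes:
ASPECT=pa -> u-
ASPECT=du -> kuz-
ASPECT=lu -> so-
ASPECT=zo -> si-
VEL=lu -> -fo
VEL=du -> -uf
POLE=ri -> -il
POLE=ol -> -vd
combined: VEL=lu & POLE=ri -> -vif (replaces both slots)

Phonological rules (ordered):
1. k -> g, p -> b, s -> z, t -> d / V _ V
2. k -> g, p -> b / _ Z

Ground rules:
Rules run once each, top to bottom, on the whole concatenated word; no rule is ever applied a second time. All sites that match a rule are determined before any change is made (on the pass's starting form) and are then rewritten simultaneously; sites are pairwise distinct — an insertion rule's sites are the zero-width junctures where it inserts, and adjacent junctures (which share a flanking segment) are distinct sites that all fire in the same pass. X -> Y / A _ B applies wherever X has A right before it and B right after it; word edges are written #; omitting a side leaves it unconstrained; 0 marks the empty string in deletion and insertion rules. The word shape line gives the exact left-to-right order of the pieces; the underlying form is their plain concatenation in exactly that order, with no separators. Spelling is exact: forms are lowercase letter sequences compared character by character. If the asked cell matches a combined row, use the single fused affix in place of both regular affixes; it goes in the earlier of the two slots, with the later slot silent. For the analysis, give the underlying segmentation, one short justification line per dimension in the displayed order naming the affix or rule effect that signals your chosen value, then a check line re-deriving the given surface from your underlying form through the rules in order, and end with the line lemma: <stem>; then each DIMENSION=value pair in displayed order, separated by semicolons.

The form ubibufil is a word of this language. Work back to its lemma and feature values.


underlying: u-pip-uf-il
ASPECT=pa - signalled by the affix u-
VEL=du - signalled by the affix -uf
POLE=ri - signalled by the affix -il
check: upipufil -> ubibufil -> ubibufil
lemma: pip; ASPECT=pa; VEL=du; POLE=ri
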